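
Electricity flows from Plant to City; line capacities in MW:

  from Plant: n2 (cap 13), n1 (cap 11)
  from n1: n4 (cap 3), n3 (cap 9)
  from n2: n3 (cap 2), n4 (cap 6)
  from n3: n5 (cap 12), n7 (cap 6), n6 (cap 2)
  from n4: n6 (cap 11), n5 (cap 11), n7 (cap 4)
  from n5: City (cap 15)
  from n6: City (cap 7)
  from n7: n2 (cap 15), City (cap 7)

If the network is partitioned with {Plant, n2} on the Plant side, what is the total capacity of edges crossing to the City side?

19

Edges leaving {Plant, n2}: Plant→n1 (11), n2→n3 (2), n2→n4 (6).
Cut capacity = 11 + 2 + 6 = 19.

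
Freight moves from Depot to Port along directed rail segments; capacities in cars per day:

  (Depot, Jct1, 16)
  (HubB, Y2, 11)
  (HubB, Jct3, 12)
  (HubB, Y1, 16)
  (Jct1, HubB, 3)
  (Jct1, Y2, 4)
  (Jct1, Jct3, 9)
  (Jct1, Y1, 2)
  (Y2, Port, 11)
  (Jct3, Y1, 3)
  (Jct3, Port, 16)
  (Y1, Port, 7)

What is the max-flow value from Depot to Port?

16

Augment Depot→Jct1→Y2→Port: bottleneck 4, flow now 4.
Augment Depot→Jct1→Jct3→Port: bottleneck 9, flow now 13.
Augment Depot→Jct1→Y1→Port: bottleneck 2, flow now 15.
Augment Depot→Jct1→HubB→Y2→Port: bottleneck 1, flow now 16.
No augmenting path remains; maximum flow = 16.
In the residual graph, reachable from Depot: {Depot}.
Min-cut edges: Depot→Jct1 (16); capacity 16 = 16.
This cut is saturated, so no flow can exceed 16.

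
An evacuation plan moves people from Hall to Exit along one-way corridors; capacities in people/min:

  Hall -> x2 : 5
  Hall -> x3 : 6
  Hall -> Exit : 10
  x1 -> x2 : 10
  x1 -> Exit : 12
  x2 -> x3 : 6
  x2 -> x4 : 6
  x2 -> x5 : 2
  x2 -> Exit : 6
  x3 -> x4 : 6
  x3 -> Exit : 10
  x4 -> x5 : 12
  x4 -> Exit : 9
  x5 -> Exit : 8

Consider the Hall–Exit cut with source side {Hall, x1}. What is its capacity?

43

Edges leaving {Hall, x1}: Hall→x2 (5), Hall→x3 (6), Hall→Exit (10), x1→x2 (10), x1→Exit (12).
Cut capacity = 5 + 6 + 10 + 10 + 12 = 43.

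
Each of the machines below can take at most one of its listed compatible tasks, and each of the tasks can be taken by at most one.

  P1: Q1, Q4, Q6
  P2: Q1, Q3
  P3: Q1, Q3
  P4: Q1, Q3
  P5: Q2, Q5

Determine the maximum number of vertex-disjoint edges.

4

Unit-capacity flow: source→left, listed edges, right→sink; max matching = max flow.
Augmenting path P1→Q1 (+1); matched 1.
Augmenting path P2→Q3 (+1); matched 2.
Augmenting path P5→Q2 (+1); matched 3.
Augmenting path P3→Q1→P1→Q4 (+1); matched 4.
No augmenting path remains; maximum matching = 4.
König certificate: {P1, P5, Q1, Q3} is a vertex cover of size 4 (every listed pair touches it), so no matching can be larger.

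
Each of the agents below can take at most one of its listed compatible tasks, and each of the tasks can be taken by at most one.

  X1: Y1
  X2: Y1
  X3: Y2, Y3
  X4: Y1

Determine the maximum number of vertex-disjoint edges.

2

Unit-capacity flow: source→left, listed edges, right→sink; max matching = max flow.
Augmenting path X1→Y1 (+1); matched 1.
Augmenting path X3→Y2 (+1); matched 2.
No augmenting path remains; maximum matching = 2.
König certificate: {X3, Y1} is a vertex cover of size 2 (every listed pair touches it), so no matching can be larger.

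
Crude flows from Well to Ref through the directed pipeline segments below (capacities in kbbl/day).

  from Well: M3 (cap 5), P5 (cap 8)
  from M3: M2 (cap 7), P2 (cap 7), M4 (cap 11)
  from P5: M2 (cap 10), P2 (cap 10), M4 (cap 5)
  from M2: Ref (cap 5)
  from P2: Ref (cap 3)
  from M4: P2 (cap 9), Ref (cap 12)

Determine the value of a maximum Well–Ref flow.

Augment Well→M3→M2→Ref: bottleneck 5, flow now 5.
Augment Well→P5→P2→Ref: bottleneck 3, flow now 8.
Augment Well→P5→M4→Ref: bottleneck 5, flow now 13.
No augmenting path remains; maximum flow = 13.
In the residual graph, reachable from Well: {Well}.
Min-cut edges: Well→M3 (5), Well→P5 (8); capacity 5 + 8 = 13.
This cut is saturated, so no flow can exceed 13.

13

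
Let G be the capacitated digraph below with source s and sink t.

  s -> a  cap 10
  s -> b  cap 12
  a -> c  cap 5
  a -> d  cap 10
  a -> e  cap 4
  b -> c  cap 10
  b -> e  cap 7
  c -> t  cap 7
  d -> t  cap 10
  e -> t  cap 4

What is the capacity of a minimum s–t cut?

Augment s→a→c→t: bottleneck 5, flow now 5.
Augment s→a→d→t: bottleneck 5, flow now 10.
Augment s→b→c→t: bottleneck 2, flow now 12.
Augment s→b→e→t: bottleneck 4, flow now 16.
Augment s→b→c→a→d→t: bottleneck 5, flow now 21. (uses reverse residual edge)
No augmenting path remains; maximum flow = 21.
By max-flow min-cut, the minimum cut capacity equals the max flow.
In the residual graph, reachable from s: {s, b, c, e}.
Min-cut edges: s→a (10), c→t (7), e→t (4); capacity 10 + 7 + 4 = 21.

21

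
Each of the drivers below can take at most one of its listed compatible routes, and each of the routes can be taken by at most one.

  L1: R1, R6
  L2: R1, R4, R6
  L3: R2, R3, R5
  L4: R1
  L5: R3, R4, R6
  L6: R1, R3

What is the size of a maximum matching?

5

Unit-capacity flow: source→left, listed edges, right→sink; max matching = max flow.
Augmenting path L1→R1 (+1); matched 1.
Augmenting path L2→R4 (+1); matched 2.
Augmenting path L3→R2 (+1); matched 3.
Augmenting path L5→R3 (+1); matched 4.
Augmenting path L4→R1→L1→R6 (+1); matched 5.
No augmenting path remains; maximum matching = 5.
König certificate: {L3, R1, R3, R4, R6} is a vertex cover of size 5 (every listed pair touches it), so no matching can be larger.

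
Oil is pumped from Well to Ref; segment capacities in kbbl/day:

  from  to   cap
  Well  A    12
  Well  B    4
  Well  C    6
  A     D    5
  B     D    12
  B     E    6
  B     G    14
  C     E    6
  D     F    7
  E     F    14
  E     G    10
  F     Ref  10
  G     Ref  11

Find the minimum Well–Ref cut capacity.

15

Augment Well→B→G→Ref: bottleneck 4, flow now 4.
Augment Well→A→D→F→Ref: bottleneck 5, flow now 9.
Augment Well→C→E→F→Ref: bottleneck 5, flow now 14.
Augment Well→C→E→G→Ref: bottleneck 1, flow now 15.
No augmenting path remains; maximum flow = 15.
By max-flow min-cut, the minimum cut capacity equals the max flow.
In the residual graph, reachable from Well: {Well, A}.
Min-cut edges: Well→B (4), Well→C (6), A→D (5); capacity 4 + 6 + 5 = 15.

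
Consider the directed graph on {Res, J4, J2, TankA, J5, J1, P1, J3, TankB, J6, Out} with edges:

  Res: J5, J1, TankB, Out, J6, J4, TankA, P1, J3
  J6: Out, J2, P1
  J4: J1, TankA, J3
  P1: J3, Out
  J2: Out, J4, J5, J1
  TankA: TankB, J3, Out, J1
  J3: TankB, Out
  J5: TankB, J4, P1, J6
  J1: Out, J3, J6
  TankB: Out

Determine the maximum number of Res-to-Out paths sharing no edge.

Assign every edge capacity 1; by Menger, the answer equals the max flow.
Path Res→Out (+1); total 1.
Path Res→TankA→Out (+1); total 2.
Path Res→J1→Out (+1); total 3.
Path Res→P1→Out (+1); total 4.
Path Res→J3→Out (+1); total 5.
Path Res→TankB→Out (+1); total 6.
Path Res→J6→Out (+1); total 7.
Path Res→J5→J6→J2→Out (+1); total 8.
No residual Res→Out path; max flow = 8.
Certifying cut of size 8: {J1→Out, J3→Out, J6→J2, J6→Out, P1→Out, Res→Out, TankA→Out, TankB→Out}.

8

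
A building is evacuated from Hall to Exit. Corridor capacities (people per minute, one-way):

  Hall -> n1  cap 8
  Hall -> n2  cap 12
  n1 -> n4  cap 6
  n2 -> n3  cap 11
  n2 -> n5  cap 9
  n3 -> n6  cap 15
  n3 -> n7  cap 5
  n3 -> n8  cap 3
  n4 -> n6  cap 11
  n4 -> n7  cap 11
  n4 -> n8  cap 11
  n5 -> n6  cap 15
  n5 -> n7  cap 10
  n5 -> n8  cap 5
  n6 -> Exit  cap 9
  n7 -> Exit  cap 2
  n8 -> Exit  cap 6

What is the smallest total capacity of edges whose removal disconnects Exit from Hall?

17

Augment Hall→n1→n4→n6→Exit: bottleneck 6, flow now 6.
Augment Hall→n2→n3→n6→Exit: bottleneck 3, flow now 9.
Augment Hall→n2→n3→n7→Exit: bottleneck 2, flow now 11.
Augment Hall→n2→n3→n8→Exit: bottleneck 3, flow now 14.
Augment Hall→n2→n5→n8→Exit: bottleneck 3, flow now 17.
No augmenting path remains; maximum flow = 17.
By max-flow min-cut, the minimum cut capacity equals the max flow.
In the residual graph, reachable from Hall: {Hall, n1, n2, n3, n4, n5, n6, n7, n8}.
Min-cut edges: n6→Exit (9), n7→Exit (2), n8→Exit (6); capacity 9 + 2 + 6 = 17.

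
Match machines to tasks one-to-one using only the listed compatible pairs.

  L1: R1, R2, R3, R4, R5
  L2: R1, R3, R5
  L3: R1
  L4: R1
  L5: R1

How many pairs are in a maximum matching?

3

Unit-capacity flow: source→left, listed edges, right→sink; max matching = max flow.
Augmenting path L1→R1 (+1); matched 1.
Augmenting path L2→R3 (+1); matched 2.
Augmenting path L3→R1→L1→R2 (+1); matched 3.
No augmenting path remains; maximum matching = 3.
König certificate: {L1, L2, R1} is a vertex cover of size 3 (every listed pair touches it), so no matching can be larger.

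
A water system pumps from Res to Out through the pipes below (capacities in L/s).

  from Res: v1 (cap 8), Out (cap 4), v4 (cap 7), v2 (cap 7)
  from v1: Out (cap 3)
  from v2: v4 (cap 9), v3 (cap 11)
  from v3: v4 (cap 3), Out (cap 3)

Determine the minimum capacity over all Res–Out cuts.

Augment Res→Out: bottleneck 4, flow now 4.
Augment Res→v1→Out: bottleneck 3, flow now 7.
Augment Res→v2→v3→Out: bottleneck 3, flow now 10.
No augmenting path remains; maximum flow = 10.
By max-flow min-cut, the minimum cut capacity equals the max flow.
In the residual graph, reachable from Res: {Res, v1, v2, v3, v4}.
Min-cut edges: Res→Out (4), v1→Out (3), v3→Out (3); capacity 4 + 3 + 3 = 10.

10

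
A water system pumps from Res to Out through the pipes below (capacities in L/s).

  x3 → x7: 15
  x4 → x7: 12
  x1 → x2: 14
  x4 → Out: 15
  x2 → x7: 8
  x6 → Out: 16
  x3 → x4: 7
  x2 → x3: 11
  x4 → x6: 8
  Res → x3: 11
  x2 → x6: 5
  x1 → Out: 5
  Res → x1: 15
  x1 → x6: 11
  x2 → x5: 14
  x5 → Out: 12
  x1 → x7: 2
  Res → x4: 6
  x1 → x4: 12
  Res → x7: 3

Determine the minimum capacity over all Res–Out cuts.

28

Augment Res→x1→Out: bottleneck 5, flow now 5.
Augment Res→x4→Out: bottleneck 6, flow now 11.
Augment Res→x1→x4→Out: bottleneck 9, flow now 20.
Augment Res→x1→x6→Out: bottleneck 1, flow now 21.
Augment Res→x3→x4→x6→Out: bottleneck 7, flow now 28.
No augmenting path remains; maximum flow = 28.
By max-flow min-cut, the minimum cut capacity equals the max flow.
In the residual graph, reachable from Res: {Res, x3, x7}.
Min-cut edges: Res→x1 (15), Res→x4 (6), x3→x4 (7); capacity 15 + 6 + 7 = 28.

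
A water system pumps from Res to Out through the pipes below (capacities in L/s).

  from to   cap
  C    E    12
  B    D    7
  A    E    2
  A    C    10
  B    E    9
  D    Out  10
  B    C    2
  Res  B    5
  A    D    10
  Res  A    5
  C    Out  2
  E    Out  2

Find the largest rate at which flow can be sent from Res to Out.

Augment Res→A→C→Out: bottleneck 2, flow now 2.
Augment Res→A→D→Out: bottleneck 3, flow now 5.
Augment Res→B→D→Out: bottleneck 5, flow now 10.
No augmenting path remains; maximum flow = 10.
In the residual graph, reachable from Res: {Res}.
Min-cut edges: Res→A (5), Res→B (5); capacity 5 + 5 = 10.
This cut is saturated, so no flow can exceed 10.

10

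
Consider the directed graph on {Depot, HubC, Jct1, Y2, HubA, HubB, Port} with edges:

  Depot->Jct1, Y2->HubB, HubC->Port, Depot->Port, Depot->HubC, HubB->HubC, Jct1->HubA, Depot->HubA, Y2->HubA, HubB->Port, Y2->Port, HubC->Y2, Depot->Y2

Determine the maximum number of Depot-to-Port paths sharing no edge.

Assign every edge capacity 1; by Menger, the answer equals the max flow.
Path Depot→Port (+1); total 1.
Path Depot→HubC→Port (+1); total 2.
Path Depot→Y2→Port (+1); total 3.
No residual Depot→Port path; max flow = 3.
Certifying cut of size 3: {Depot→HubC, Depot→Port, Depot→Y2}.

3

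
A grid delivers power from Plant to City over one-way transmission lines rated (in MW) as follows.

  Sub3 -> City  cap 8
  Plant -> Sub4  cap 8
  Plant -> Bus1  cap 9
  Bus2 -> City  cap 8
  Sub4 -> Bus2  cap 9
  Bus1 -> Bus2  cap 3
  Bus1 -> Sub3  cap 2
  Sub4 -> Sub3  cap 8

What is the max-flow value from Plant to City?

Augment Plant→Bus1→Sub3→City: bottleneck 2, flow now 2.
Augment Plant→Bus1→Bus2→City: bottleneck 3, flow now 5.
Augment Plant→Sub4→Sub3→City: bottleneck 6, flow now 11.
Augment Plant→Sub4→Bus2→City: bottleneck 2, flow now 13.
No augmenting path remains; maximum flow = 13.
In the residual graph, reachable from Plant: {Plant, Bus1}.
Min-cut edges: Plant→Sub4 (8), Bus1→Sub3 (2), Bus1→Bus2 (3); capacity 8 + 2 + 3 = 13.
This cut is saturated, so no flow can exceed 13.

13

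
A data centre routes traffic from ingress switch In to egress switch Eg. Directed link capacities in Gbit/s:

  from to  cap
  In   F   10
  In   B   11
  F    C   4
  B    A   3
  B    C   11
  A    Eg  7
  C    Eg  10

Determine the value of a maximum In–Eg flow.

Augment In→F→C→Eg: bottleneck 4, flow now 4.
Augment In→B→A→Eg: bottleneck 3, flow now 7.
Augment In→B→C→Eg: bottleneck 6, flow now 13.
No augmenting path remains; maximum flow = 13.
In the residual graph, reachable from In: {In, F, B, C}.
Min-cut edges: B→A (3), C→Eg (10); capacity 3 + 10 = 13.
This cut is saturated, so no flow can exceed 13.

13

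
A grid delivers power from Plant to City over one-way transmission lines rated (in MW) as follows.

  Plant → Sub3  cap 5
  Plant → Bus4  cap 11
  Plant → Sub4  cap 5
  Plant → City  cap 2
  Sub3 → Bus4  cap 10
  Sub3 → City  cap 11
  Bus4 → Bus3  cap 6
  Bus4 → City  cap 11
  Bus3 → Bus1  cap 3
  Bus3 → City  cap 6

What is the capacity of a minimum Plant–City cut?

Augment Plant→City: bottleneck 2, flow now 2.
Augment Plant→Sub3→City: bottleneck 5, flow now 7.
Augment Plant→Bus4→City: bottleneck 11, flow now 18.
No augmenting path remains; maximum flow = 18.
By max-flow min-cut, the minimum cut capacity equals the max flow.
In the residual graph, reachable from Plant: {Plant, Sub4}.
Min-cut edges: Plant→Sub3 (5), Plant→Bus4 (11), Plant→City (2); capacity 5 + 11 + 2 = 18.

18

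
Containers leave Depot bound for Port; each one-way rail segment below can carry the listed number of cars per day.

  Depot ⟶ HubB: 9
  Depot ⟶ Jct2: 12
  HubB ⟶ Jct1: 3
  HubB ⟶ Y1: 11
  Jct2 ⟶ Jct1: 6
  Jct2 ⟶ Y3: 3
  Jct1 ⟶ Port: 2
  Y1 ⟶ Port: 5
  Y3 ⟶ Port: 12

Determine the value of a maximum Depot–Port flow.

Augment Depot→HubB→Jct1→Port: bottleneck 2, flow now 2.
Augment Depot→HubB→Y1→Port: bottleneck 5, flow now 7.
Augment Depot→Jct2→Y3→Port: bottleneck 3, flow now 10.
No augmenting path remains; maximum flow = 10.
In the residual graph, reachable from Depot: {Depot, HubB, Jct2, Jct1, Y1}.
Min-cut edges: Jct2→Y3 (3), Jct1→Port (2), Y1→Port (5); capacity 3 + 2 + 5 = 10.
This cut is saturated, so no flow can exceed 10.

10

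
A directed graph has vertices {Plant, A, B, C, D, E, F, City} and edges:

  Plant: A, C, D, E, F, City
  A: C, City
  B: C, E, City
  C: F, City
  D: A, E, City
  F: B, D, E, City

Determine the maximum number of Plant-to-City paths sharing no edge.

5

Assign every edge capacity 1; by Menger, the answer equals the max flow.
Path Plant→City (+1); total 1.
Path Plant→A→City (+1); total 2.
Path Plant→C→City (+1); total 3.
Path Plant→D→City (+1); total 4.
Path Plant→F→City (+1); total 5.
No residual Plant→City path; max flow = 5.
Certifying cut of size 5: {Plant→A, Plant→C, Plant→City, Plant→D, Plant→F}.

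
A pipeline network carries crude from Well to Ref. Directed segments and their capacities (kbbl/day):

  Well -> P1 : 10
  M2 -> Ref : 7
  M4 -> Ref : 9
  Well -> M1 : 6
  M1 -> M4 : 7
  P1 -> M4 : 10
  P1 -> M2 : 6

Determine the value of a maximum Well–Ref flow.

Augment Well→M1→M4→Ref: bottleneck 6, flow now 6.
Augment Well→P1→M2→Ref: bottleneck 6, flow now 12.
Augment Well→P1→M4→Ref: bottleneck 3, flow now 15.
No augmenting path remains; maximum flow = 15.
In the residual graph, reachable from Well: {Well, M1, P1, M4}.
Min-cut edges: P1→M2 (6), M4→Ref (9); capacity 6 + 9 = 15.
This cut is saturated, so no flow can exceed 15.

15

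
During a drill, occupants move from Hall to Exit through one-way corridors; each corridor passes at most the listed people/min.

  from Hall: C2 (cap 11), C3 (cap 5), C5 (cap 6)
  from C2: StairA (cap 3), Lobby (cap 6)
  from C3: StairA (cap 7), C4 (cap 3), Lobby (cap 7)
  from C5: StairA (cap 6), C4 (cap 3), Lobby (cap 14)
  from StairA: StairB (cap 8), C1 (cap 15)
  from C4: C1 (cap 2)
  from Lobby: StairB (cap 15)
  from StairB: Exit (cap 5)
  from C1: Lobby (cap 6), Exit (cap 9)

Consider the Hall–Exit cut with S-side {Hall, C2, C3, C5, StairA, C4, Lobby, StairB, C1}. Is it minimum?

Yes — it is a minimum cut (capacity 14).

Given cut capacity: 5 + 9 = 14.
Augment Hall→C2→StairA→StairB→Exit: bottleneck 3, flow now 3.
Augment Hall→C2→Lobby→StairB→Exit: bottleneck 2, flow now 5.
Augment Hall→C3→StairA→C1→Exit: bottleneck 5, flow now 10.
Augment Hall→C5→StairA→C1→Exit: bottleneck 4, flow now 14.
No augmenting path remains; maximum flow = 14.
Cut capacity 14 equals the max flow, so it is a minimum cut.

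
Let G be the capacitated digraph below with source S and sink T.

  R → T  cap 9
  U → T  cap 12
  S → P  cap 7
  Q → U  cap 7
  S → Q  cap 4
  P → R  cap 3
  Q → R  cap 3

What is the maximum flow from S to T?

Augment S→P→R→T: bottleneck 3, flow now 3.
Augment S→Q→R→T: bottleneck 3, flow now 6.
Augment S→Q→U→T: bottleneck 1, flow now 7.
No augmenting path remains; maximum flow = 7.
In the residual graph, reachable from S: {S, P}.
Min-cut edges: S→Q (4), P→R (3); capacity 4 + 3 = 7.
This cut is saturated, so no flow can exceed 7.

7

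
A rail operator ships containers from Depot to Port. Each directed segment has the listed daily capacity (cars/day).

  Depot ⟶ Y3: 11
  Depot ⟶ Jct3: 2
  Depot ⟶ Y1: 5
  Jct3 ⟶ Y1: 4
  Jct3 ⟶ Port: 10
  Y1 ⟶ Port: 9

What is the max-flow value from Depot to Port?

Augment Depot→Jct3→Port: bottleneck 2, flow now 2.
Augment Depot→Y1→Port: bottleneck 5, flow now 7.
No augmenting path remains; maximum flow = 7.
In the residual graph, reachable from Depot: {Depot, Y3}.
Min-cut edges: Depot→Jct3 (2), Depot→Y1 (5); capacity 2 + 5 = 7.
This cut is saturated, so no flow can exceed 7.

7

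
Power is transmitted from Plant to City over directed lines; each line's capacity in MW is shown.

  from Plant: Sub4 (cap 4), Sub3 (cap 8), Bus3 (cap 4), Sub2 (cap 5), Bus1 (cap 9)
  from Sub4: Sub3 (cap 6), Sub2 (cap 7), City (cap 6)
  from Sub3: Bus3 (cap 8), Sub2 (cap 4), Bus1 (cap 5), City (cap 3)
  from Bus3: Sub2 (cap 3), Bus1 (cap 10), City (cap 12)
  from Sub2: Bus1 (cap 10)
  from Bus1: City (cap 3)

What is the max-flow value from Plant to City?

19

Augment Plant→Sub4→City: bottleneck 4, flow now 4.
Augment Plant→Sub3→City: bottleneck 3, flow now 7.
Augment Plant→Bus3→City: bottleneck 4, flow now 11.
Augment Plant→Bus1→City: bottleneck 3, flow now 14.
Augment Plant→Sub3→Bus3→City: bottleneck 5, flow now 19.
No augmenting path remains; maximum flow = 19.
In the residual graph, reachable from Plant: {Plant, Sub2, Bus1}.
Min-cut edges: Plant→Sub4 (4), Plant→Sub3 (8), Plant→Bus3 (4), Bus1→City (3); capacity 4 + 8 + 4 + 3 = 19.
This cut is saturated, so no flow can exceed 19.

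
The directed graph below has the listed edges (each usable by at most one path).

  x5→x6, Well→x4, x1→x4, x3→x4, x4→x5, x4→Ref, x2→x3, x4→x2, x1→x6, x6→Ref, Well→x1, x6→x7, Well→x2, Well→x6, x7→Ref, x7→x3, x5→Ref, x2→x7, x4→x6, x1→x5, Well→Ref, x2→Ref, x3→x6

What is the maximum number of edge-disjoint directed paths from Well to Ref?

5

Assign every edge capacity 1; by Menger, the answer equals the max flow.
Path Well→Ref (+1); total 1.
Path Well→x2→Ref (+1); total 2.
Path Well→x4→Ref (+1); total 3.
Path Well→x6→Ref (+1); total 4.
Path Well→x1→x5→Ref (+1); total 5.
No residual Well→Ref path; max flow = 5.
Certifying cut of size 5: {Well→Ref, Well→x1, Well→x2, Well→x4, Well→x6}.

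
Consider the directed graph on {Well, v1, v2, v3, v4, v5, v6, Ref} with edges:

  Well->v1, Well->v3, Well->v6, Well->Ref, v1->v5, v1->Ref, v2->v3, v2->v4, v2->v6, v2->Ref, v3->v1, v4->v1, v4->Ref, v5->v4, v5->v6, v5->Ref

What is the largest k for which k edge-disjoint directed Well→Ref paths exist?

3

Assign every edge capacity 1; by Menger, the answer equals the max flow.
Path Well→Ref (+1); total 1.
Path Well→v1→Ref (+1); total 2.
Path Well→v3→v1→v5→Ref (+1); total 3.
No residual Well→Ref path; max flow = 3.
Certifying cut of size 3: {Well→Ref, Well→v1, Well→v3}.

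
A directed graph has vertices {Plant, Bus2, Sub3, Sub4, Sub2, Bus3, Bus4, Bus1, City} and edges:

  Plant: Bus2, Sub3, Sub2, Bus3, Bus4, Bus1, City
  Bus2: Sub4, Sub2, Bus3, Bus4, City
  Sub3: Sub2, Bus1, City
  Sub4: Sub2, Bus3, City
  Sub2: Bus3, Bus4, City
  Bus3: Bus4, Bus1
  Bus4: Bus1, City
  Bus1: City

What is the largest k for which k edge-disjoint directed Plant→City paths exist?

Assign every edge capacity 1; by Menger, the answer equals the max flow.
Path Plant→City (+1); total 1.
Path Plant→Bus2→City (+1); total 2.
Path Plant→Sub3→City (+1); total 3.
Path Plant→Sub2→City (+1); total 4.
Path Plant→Bus4→City (+1); total 5.
Path Plant→Bus1→City (+1); total 6.
No residual Plant→City path; max flow = 6.
Certifying cut of size 6: {Bus1→City, Bus4→City, Plant→Bus2, Plant→City, Plant→Sub2, Plant→Sub3}.

6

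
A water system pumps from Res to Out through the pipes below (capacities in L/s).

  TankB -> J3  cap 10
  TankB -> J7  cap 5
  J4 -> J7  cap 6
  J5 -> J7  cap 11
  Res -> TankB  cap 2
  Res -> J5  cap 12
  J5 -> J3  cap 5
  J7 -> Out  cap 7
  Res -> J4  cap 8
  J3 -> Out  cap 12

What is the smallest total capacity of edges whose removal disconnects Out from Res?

14

Augment Res→J5→J3→Out: bottleneck 5, flow now 5.
Augment Res→J5→J7→Out: bottleneck 7, flow now 12.
Augment Res→TankB→J3→Out: bottleneck 2, flow now 14.
No augmenting path remains; maximum flow = 14.
By max-flow min-cut, the minimum cut capacity equals the max flow.
In the residual graph, reachable from Res: {Res, J5, J4, J7}.
Min-cut edges: Res→TankB (2), J5→J3 (5), J7→Out (7); capacity 2 + 5 + 7 = 14.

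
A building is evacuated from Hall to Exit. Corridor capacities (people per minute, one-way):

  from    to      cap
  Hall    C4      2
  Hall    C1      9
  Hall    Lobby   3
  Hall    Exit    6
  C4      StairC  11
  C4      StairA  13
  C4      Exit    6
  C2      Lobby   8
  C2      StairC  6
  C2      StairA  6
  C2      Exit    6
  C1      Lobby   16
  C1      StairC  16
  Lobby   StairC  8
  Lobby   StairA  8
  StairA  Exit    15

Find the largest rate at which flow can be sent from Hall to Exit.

16

Augment Hall→Exit: bottleneck 6, flow now 6.
Augment Hall→C4→Exit: bottleneck 2, flow now 8.
Augment Hall→Lobby→StairA→Exit: bottleneck 3, flow now 11.
Augment Hall→C1→Lobby→StairA→Exit: bottleneck 5, flow now 16.
No augmenting path remains; maximum flow = 16.
In the residual graph, reachable from Hall: {Hall, C1, Lobby, StairC}.
Min-cut edges: Hall→C4 (2), Hall→Exit (6), Lobby→StairA (8); capacity 2 + 6 + 8 = 16.
This cut is saturated, so no flow can exceed 16.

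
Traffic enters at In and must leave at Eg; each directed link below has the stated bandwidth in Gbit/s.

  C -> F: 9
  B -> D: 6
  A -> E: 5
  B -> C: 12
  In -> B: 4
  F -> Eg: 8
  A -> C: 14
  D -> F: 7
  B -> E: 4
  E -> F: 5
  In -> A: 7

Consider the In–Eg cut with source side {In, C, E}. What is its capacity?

25

Edges leaving {In, C, E}: In→A (7), In→B (4), C→F (9), E→F (5).
Cut capacity = 7 + 4 + 9 + 5 = 25.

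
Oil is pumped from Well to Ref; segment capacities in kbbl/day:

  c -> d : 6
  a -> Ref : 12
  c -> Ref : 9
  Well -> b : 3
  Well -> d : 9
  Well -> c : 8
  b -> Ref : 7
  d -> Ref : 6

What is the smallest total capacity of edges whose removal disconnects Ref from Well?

17

Augment Well→b→Ref: bottleneck 3, flow now 3.
Augment Well→c→Ref: bottleneck 8, flow now 11.
Augment Well→d→Ref: bottleneck 6, flow now 17.
No augmenting path remains; maximum flow = 17.
By max-flow min-cut, the minimum cut capacity equals the max flow.
In the residual graph, reachable from Well: {Well, d}.
Min-cut edges: Well→b (3), Well→c (8), d→Ref (6); capacity 3 + 8 + 6 = 17.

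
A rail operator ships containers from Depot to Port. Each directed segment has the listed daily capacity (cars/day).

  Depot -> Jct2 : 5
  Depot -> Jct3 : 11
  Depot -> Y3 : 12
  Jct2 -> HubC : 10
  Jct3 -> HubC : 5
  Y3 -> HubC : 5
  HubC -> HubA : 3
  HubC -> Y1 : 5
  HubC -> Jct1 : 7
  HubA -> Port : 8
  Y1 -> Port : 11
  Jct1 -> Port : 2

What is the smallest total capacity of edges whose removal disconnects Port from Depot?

10

Augment Depot→Jct2→HubC→HubA→Port: bottleneck 3, flow now 3.
Augment Depot→Jct2→HubC→Y1→Port: bottleneck 2, flow now 5.
Augment Depot→Jct3→HubC→Y1→Port: bottleneck 3, flow now 8.
Augment Depot→Jct3→HubC→Jct1→Port: bottleneck 2, flow now 10.
No augmenting path remains; maximum flow = 10.
By max-flow min-cut, the minimum cut capacity equals the max flow.
In the residual graph, reachable from Depot: {Depot, Jct2, Jct3, Y3, HubC, Jct1}.
Min-cut edges: HubC→HubA (3), HubC→Y1 (5), Jct1→Port (2); capacity 3 + 5 + 2 = 10.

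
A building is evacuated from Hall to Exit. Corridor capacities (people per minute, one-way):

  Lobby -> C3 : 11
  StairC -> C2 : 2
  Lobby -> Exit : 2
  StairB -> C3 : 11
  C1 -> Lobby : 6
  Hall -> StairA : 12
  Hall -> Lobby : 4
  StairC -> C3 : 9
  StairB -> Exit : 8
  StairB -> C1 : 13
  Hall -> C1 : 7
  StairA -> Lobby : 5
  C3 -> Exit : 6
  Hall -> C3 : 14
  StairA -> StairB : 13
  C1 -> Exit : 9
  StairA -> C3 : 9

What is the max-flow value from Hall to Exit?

Augment Hall→Lobby→Exit: bottleneck 2, flow now 2.
Augment Hall→C1→Exit: bottleneck 7, flow now 9.
Augment Hall→C3→Exit: bottleneck 6, flow now 15.
Augment Hall→StairA→StairB→Exit: bottleneck 8, flow now 23.
Augment Hall→StairA→StairB→C1→Exit: bottleneck 2, flow now 25.
No augmenting path remains; maximum flow = 25.
In the residual graph, reachable from Hall: {Hall, StairA, Lobby, StairB, C1, C3}.
Min-cut edges: Lobby→Exit (2), StairB→Exit (8), C1→Exit (9), C3→Exit (6); capacity 2 + 8 + 9 + 6 = 25.
This cut is saturated, so no flow can exceed 25.

25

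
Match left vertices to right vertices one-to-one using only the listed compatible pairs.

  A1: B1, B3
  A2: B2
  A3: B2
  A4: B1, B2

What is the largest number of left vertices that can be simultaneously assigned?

Unit-capacity flow: source→left, listed edges, right→sink; max matching = max flow.
Augmenting path A1→B1 (+1); matched 1.
Augmenting path A2→B2 (+1); matched 2.
Augmenting path A4→B1→A1→B3 (+1); matched 3.
No augmenting path remains; maximum matching = 3.
König certificate: {A1, A4, B2} is a vertex cover of size 3 (every listed pair touches it), so no matching can be larger.

3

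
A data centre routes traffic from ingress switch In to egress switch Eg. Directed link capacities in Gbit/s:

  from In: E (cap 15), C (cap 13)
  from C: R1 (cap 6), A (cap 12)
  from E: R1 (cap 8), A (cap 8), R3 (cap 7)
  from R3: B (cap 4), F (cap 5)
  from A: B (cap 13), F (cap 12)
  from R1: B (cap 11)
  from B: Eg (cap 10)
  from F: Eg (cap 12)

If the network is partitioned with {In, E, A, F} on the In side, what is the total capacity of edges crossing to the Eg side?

53

Edges leaving {In, E, A, F}: In→C (13), E→R3 (7), E→R1 (8), A→B (13), F→Eg (12).
Cut capacity = 13 + 7 + 8 + 13 + 12 = 53.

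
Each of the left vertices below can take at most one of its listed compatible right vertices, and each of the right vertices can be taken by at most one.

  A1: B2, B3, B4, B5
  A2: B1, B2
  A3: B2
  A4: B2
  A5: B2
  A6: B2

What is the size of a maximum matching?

Unit-capacity flow: source→left, listed edges, right→sink; max matching = max flow.
Augmenting path A1→B2 (+1); matched 1.
Augmenting path A2→B1 (+1); matched 2.
Augmenting path A3→B2→A1→B3 (+1); matched 3.
No augmenting path remains; maximum matching = 3.
König certificate: {A1, A2, B2} is a vertex cover of size 3 (every listed pair touches it), so no matching can be larger.

3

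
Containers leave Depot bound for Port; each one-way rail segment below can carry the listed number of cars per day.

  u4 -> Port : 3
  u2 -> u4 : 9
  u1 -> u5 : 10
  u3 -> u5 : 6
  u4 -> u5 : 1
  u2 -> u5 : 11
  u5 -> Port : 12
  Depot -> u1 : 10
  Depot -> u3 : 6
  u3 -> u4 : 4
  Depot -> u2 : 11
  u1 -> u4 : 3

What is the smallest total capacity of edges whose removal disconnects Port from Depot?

15

Augment Depot→u1→u4→Port: bottleneck 3, flow now 3.
Augment Depot→u1→u5→Port: bottleneck 7, flow now 10.
Augment Depot→u2→u5→Port: bottleneck 5, flow now 15.
No augmenting path remains; maximum flow = 15.
By max-flow min-cut, the minimum cut capacity equals the max flow.
In the residual graph, reachable from Depot: {Depot, u1, u2, u3, u4, u5}.
Min-cut edges: u4→Port (3), u5→Port (12); capacity 3 + 12 = 15.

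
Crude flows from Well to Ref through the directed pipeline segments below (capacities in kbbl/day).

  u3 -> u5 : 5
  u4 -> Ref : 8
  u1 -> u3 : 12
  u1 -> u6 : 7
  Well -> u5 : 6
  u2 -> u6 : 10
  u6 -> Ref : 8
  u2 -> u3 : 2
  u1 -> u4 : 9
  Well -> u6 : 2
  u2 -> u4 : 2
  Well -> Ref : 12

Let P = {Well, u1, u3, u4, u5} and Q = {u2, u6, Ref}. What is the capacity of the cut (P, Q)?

Edges leaving {Well, u1, u3, u4, u5}: Well→u6 (2), Well→Ref (12), u1→u6 (7), u4→Ref (8).
Cut capacity = 2 + 12 + 7 + 8 = 29.

29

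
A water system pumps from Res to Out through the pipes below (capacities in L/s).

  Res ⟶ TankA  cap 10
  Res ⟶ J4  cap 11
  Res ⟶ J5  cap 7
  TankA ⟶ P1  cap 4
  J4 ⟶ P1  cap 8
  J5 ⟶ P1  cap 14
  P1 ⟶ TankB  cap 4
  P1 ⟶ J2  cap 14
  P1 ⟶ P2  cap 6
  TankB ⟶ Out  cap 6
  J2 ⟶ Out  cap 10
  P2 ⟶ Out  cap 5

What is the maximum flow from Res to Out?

Augment Res→TankA→P1→TankB→Out: bottleneck 4, flow now 4.
Augment Res→J4→P1→J2→Out: bottleneck 8, flow now 12.
Augment Res→J5→P1→J2→Out: bottleneck 2, flow now 14.
Augment Res→J5→P1→P2→Out: bottleneck 5, flow now 19.
No augmenting path remains; maximum flow = 19.
In the residual graph, reachable from Res: {Res, TankA, J4}.
Min-cut edges: Res→J5 (7), TankA→P1 (4), J4→P1 (8); capacity 7 + 4 + 8 = 19.
This cut is saturated, so no flow can exceed 19.

19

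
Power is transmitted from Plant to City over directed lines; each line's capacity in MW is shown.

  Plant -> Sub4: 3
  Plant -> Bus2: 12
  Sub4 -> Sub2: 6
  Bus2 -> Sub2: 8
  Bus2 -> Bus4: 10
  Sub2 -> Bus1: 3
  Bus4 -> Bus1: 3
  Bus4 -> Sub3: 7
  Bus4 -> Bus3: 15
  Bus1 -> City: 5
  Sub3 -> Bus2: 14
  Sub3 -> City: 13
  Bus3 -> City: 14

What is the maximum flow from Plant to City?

13

Augment Plant→Sub4→Sub2→Bus1→City: bottleneck 3, flow now 3.
Augment Plant→Bus2→Bus4→Bus1→City: bottleneck 2, flow now 5.
Augment Plant→Bus2→Bus4→Sub3→City: bottleneck 7, flow now 12.
Augment Plant→Bus2→Bus4→Bus3→City: bottleneck 1, flow now 13.
No augmenting path remains; maximum flow = 13.
In the residual graph, reachable from Plant: {Plant, Sub4, Bus2, Sub2}.
Min-cut edges: Bus2→Bus4 (10), Sub2→Bus1 (3); capacity 10 + 3 = 13.
This cut is saturated, so no flow can exceed 13.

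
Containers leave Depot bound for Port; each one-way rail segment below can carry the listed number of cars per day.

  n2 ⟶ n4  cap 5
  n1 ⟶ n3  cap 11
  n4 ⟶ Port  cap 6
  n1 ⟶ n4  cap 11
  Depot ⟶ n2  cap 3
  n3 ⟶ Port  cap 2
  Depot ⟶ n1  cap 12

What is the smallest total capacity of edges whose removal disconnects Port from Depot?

Augment Depot→n1→n3→Port: bottleneck 2, flow now 2.
Augment Depot→n1→n4→Port: bottleneck 6, flow now 8.
No augmenting path remains; maximum flow = 8.
By max-flow min-cut, the minimum cut capacity equals the max flow.
In the residual graph, reachable from Depot: {Depot, n1, n2, n3, n4}.
Min-cut edges: n3→Port (2), n4→Port (6); capacity 2 + 6 = 8.

8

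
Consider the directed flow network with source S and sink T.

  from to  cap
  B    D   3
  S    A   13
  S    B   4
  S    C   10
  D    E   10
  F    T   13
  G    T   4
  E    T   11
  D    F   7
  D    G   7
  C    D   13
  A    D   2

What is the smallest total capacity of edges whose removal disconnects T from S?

15

Augment S→A→D→E→T: bottleneck 2, flow now 2.
Augment S→B→D→E→T: bottleneck 3, flow now 5.
Augment S→C→D→E→T: bottleneck 5, flow now 10.
Augment S→C→D→F→T: bottleneck 5, flow now 15.
No augmenting path remains; maximum flow = 15.
By max-flow min-cut, the minimum cut capacity equals the max flow.
In the residual graph, reachable from S: {S, A, B}.
Min-cut edges: S→C (10), A→D (2), B→D (3); capacity 10 + 2 + 3 = 15.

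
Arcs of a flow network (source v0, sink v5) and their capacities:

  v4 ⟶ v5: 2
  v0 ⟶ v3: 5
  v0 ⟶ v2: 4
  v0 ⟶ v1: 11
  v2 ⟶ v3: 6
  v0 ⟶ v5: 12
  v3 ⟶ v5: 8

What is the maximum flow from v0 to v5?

Augment v0→v5: bottleneck 12, flow now 12.
Augment v0→v3→v5: bottleneck 5, flow now 17.
Augment v0→v2→v3→v5: bottleneck 3, flow now 20.
No augmenting path remains; maximum flow = 20.
In the residual graph, reachable from v0: {v0, v1, v2, v3}.
Min-cut edges: v0→v5 (12), v3→v5 (8); capacity 12 + 8 = 20.
This cut is saturated, so no flow can exceed 20.

20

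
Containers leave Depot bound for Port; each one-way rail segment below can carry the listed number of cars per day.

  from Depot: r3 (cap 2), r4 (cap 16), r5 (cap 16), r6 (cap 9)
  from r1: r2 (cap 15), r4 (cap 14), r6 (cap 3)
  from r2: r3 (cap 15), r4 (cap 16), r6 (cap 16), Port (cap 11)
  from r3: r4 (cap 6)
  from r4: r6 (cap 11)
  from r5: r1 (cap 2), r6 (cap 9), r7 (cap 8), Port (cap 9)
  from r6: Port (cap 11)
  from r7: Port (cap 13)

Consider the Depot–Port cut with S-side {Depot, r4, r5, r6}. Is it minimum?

No — its capacity is 32, but the minimum cut has capacity 27.

Given cut capacity: 2 + 2 + 8 + 9 + 11 = 32.
Augment Depot→r5→Port: bottleneck 9, flow now 9.
Augment Depot→r6→Port: bottleneck 9, flow now 18.
Augment Depot→r4→r6→Port: bottleneck 2, flow now 20.
Augment Depot→r5→r7→Port: bottleneck 7, flow now 27.
No augmenting path remains; maximum flow = 27.
In the residual graph, reachable from Depot: {Depot, r3, r4, r6}.
Min-cut edges: Depot→r5 (16), r6→Port (11); capacity 16 + 11 = 27.
Cut capacity 32 exceeds the max flow 27, so it is not minimum.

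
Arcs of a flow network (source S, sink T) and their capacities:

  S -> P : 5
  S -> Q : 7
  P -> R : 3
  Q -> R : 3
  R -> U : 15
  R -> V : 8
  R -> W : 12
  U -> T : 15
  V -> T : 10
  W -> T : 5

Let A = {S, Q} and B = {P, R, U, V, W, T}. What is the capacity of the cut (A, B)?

8

Edges leaving {S, Q}: S→P (5), Q→R (3).
Cut capacity = 5 + 3 = 8.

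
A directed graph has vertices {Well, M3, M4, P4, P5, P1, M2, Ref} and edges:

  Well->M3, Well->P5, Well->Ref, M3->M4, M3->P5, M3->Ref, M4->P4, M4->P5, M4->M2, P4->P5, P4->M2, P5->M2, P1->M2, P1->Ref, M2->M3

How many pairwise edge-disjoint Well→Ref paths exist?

Assign every edge capacity 1; by Menger, the answer equals the max flow.
Path Well→Ref (+1); total 1.
Path Well→M3→Ref (+1); total 2.
No residual Well→Ref path; max flow = 2.
Certifying cut of size 2: {M3→Ref, Well→Ref}.

2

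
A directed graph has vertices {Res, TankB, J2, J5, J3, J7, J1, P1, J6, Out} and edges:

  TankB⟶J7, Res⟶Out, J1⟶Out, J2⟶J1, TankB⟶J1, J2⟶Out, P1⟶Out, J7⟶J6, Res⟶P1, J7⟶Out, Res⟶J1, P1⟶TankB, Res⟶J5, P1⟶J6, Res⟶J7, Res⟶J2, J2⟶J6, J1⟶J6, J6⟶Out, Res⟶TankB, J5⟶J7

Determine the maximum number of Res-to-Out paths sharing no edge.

6

Assign every edge capacity 1; by Menger, the answer equals the max flow.
Path Res→Out (+1); total 1.
Path Res→J2→Out (+1); total 2.
Path Res→J7→Out (+1); total 3.
Path Res→J1→Out (+1); total 4.
Path Res→P1→Out (+1); total 5.
Path Res→TankB→J7→J6→Out (+1); total 6.
No residual Res→Out path; max flow = 6.
Certifying cut of size 6: {J1→Out, J6→Out, J7→Out, Res→J2, Res→Out, Res→P1}.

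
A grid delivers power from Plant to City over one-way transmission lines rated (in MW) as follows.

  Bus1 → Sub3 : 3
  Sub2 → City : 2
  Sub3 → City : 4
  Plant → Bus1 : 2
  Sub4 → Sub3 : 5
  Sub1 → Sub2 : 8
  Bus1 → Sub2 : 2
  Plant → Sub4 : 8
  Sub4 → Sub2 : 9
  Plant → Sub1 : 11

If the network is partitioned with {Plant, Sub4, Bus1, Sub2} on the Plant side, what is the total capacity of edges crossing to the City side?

Edges leaving {Plant, Sub4, Bus1, Sub2}: Plant→Sub1 (11), Sub4→Sub3 (5), Bus1→Sub3 (3), Sub2→City (2).
Cut capacity = 11 + 5 + 3 + 2 = 21.

21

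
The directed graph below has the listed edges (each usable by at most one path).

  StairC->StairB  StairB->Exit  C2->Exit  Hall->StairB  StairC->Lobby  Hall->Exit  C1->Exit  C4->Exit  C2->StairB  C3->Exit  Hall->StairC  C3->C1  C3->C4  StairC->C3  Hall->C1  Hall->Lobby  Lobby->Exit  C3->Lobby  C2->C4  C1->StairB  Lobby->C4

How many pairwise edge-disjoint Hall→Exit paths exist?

5

Assign every edge capacity 1; by Menger, the answer equals the max flow.
Path Hall→Exit (+1); total 1.
Path Hall→C1→Exit (+1); total 2.
Path Hall→StairB→Exit (+1); total 3.
Path Hall→Lobby→Exit (+1); total 4.
Path Hall→StairC→C3→Exit (+1); total 5.
No residual Hall→Exit path; max flow = 5.
Certifying cut of size 5: {Hall→C1, Hall→Exit, Hall→Lobby, Hall→StairB, Hall→StairC}.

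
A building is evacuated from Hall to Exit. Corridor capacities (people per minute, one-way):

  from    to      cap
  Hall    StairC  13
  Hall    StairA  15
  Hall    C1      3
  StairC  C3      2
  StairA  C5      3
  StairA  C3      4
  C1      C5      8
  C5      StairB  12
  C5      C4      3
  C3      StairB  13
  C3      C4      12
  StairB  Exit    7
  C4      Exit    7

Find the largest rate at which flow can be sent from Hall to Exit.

Augment Hall→StairC→C3→StairB→Exit: bottleneck 2, flow now 2.
Augment Hall→StairA→C5→StairB→Exit: bottleneck 3, flow now 5.
Augment Hall→StairA→C3→StairB→Exit: bottleneck 2, flow now 7.
Augment Hall→StairA→C3→C4→Exit: bottleneck 2, flow now 9.
Augment Hall→C1→C5→C4→Exit: bottleneck 3, flow now 12.
No augmenting path remains; maximum flow = 12.
In the residual graph, reachable from Hall: {Hall, StairC, StairA}.
Min-cut edges: Hall→C1 (3), StairC→C3 (2), StairA→C5 (3), StairA→C3 (4); capacity 3 + 2 + 3 + 4 = 12.
This cut is saturated, so no flow can exceed 12.

12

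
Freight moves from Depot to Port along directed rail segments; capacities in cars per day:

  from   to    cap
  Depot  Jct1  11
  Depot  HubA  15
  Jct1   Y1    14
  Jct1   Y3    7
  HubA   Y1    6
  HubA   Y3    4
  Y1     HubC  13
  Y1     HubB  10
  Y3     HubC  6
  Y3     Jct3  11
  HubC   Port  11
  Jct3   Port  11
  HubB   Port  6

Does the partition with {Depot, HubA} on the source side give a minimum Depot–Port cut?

Given cut capacity: 11 + 6 + 4 = 21.
Augment Depot→Jct1→Y1→HubC→Port: bottleneck 11, flow now 11.
Augment Depot→HubA→Y1→HubB→Port: bottleneck 6, flow now 17.
Augment Depot→HubA→Y3→Jct3→Port: bottleneck 4, flow now 21.
No augmenting path remains; maximum flow = 21.
Cut capacity 21 equals the max flow, so it is a minimum cut.

Yes — it is a minimum cut (capacity 21).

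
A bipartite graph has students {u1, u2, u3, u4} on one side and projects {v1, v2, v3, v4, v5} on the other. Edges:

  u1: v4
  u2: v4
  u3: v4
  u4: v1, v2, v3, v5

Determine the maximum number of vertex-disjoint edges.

Unit-capacity flow: source→left, listed edges, right→sink; max matching = max flow.
Augmenting path u1→v4 (+1); matched 1.
Augmenting path u4→v1 (+1); matched 2.
No augmenting path remains; maximum matching = 2.
König certificate: {u4, v4} is a vertex cover of size 2 (every listed pair touches it), so no matching can be larger.

2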